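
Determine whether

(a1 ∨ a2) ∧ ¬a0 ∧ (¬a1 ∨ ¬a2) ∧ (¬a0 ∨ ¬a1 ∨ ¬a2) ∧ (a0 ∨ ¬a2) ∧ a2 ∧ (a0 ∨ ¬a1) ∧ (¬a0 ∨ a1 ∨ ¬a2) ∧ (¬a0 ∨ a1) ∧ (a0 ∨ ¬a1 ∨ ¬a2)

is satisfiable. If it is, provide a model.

Case a0 = True:
  Clause (¬a0) is falsified — contradiction.
Case a0 = False:
  (a0 ∨ ¬a2) forces a2 = False.
  Clause (a2) is falsified — contradiction.
Both cases fail, so the formula is unsatisfiable.

UNSATISFIABLE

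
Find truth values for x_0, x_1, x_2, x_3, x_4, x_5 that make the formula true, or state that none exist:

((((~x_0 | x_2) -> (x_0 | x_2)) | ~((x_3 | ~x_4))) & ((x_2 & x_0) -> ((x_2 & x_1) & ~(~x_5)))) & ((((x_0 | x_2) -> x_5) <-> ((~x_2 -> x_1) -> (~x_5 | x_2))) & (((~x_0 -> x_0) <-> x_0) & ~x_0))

x_0 = False, x_1 = False, x_2 = True, x_3 = False, x_4 = False, x_5 = True

  (((~x_0 | x_2) -> (x_0 | x_2)) | ~((x_3 | ~x_4))) & ((x_2 & x_0) -> ((x_2 & x_1) & ~(~x_5))) = True
    ((~x_0 | x_2) -> (x_0 | x_2)) | ~((x_3 | ~x_4)) = True
      (~x_0 | x_2) -> (x_0 | x_2) = True
        ~x_0 | x_2 = True
          ~x_0 = True
        x_0 | x_2 = True
      ~((x_3 | ~x_4)) = False
        x_3 | ~x_4 = True
          ~x_4 = True
    (x_2 & x_0) -> ((x_2 & x_1) & ~(~x_5)) = True
      x_2 & x_0 = False
      (x_2 & x_1) & ~(~x_5) = False
        x_2 & x_1 = False
        ~(~x_5) = True
          ~x_5 = False
  (((x_0 | x_2) -> x_5) <-> ((~x_2 -> x_1) -> (~x_5 | x_2))) & (((~x_0 -> x_0) <-> x_0) & ~x_0) = True
    ((x_0 | x_2) -> x_5) <-> ((~x_2 -> x_1) -> (~x_5 | x_2)) = True
      (x_0 | x_2) -> x_5 = True
        x_0 | x_2 = True
      (~x_2 -> x_1) -> (~x_5 | x_2) = True
        ~x_2 -> x_1 = True
          ~x_2 = False
        ~x_5 | x_2 = True
          ~x_5 = False
    ((~x_0 -> x_0) <-> x_0) & ~x_0 = True
      (~x_0 -> x_0) <-> x_0 = True
        ~x_0 -> x_0 = False
          ~x_0 = True
      ~x_0 = True
Both conjuncts True, so the formula holds.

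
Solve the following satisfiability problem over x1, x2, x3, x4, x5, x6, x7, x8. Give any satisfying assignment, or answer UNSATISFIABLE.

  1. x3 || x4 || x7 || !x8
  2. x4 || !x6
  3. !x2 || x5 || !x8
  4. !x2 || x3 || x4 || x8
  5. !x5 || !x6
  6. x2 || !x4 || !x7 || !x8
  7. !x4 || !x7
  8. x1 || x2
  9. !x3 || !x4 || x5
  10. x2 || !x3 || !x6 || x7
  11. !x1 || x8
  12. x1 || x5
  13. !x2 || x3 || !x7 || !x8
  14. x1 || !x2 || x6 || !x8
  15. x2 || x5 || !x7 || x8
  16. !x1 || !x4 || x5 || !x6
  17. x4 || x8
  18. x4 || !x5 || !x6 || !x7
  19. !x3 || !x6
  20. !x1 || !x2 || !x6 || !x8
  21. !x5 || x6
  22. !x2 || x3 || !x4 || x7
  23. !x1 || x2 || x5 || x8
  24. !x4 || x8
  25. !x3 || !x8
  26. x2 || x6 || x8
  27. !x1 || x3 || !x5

Try x1 = False:
  (x1 || x2) forces x2 = True.
  (x1 || x5) forces x5 = True.
  (!x5 || !x6) forces x6 = False.
  clause (!x5 || x6) is falsified — backtrack.
So x1 = True.
  then (!x1 || x8) forces x8 = True.
  then (!x3 || !x8) forces x3 = False.
  then (!x1 || x3 || !x5) forces x5 = False.
  then (!x2 || x5 || !x8) forces x2 = False.
Set x4 = False.
  then (x3 || x4 || x7 || !x8) forces x7 = True.
  then (x4 || !x6) forces x6 = False.
All clauses satisfied.

x1 = True; x2 = False; x3 = False; x4 = False; x5 = False; x6 = False; x7 = True; x8 = True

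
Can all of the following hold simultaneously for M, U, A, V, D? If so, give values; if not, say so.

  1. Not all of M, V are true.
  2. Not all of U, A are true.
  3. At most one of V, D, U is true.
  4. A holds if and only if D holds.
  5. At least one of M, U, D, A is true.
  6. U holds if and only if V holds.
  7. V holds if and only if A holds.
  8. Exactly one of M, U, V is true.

M = True, U = False, A = False, V = False, D = False

  (1) {M, V}: 1/2 true — not all ✓
  (2) {U, A}: 0/2 true — not all ✓
  (3) {V, D, U}: 0 true — at most one ✓
  (4) A=F, D=F — same ✓
  (5) {M, U, D, A}: 1 true — at least one ✓
  (6) U=F, V=F — same ✓
  (7) V=F, A=F — same ✓
  (8) {M, U, V}: 1 true — exactly one ✓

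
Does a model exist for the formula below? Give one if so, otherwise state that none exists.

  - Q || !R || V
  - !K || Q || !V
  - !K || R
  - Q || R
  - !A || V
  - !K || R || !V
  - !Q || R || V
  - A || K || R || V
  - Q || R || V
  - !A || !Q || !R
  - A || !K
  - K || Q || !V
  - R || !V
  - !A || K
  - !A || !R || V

K: False, V: True, Q: True, A: False, R: True

Try K = True:
  (!K || R) forces R = True.
  (A || !K) forces A = True.
  (!A || V) forces V = True.
  (!K || Q || !V) forces Q = True.
  clause (!A || !Q || !R) is falsified — backtrack.
So K = False.
  then (!A || K) forces A = False.
Set V = True.
  then (K || Q || !V) forces Q = True.
  then (R || !V) forces R = True.
All clauses satisfied.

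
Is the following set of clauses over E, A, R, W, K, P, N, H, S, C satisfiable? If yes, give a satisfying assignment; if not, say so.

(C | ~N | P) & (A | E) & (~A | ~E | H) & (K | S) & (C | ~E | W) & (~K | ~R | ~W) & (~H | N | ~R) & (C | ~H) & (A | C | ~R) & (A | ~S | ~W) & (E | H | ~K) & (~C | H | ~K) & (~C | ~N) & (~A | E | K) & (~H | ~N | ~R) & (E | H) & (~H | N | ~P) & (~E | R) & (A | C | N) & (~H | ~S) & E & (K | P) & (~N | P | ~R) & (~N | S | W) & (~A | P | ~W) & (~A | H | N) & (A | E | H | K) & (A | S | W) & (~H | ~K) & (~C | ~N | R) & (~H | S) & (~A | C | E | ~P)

E=T; A=F; R=T; W=F; K=F; P=T; N=F; H=F; S=T; C=T

Unit clause (E) forces E = True.
In (~E | R) only R is left, so R = True.
Set A = False.
  then (A | C | ~R) forces C = True.
  then (~C | ~N) forces N = False.
  then (~H | N | ~R) forces H = False.
  then (~C | H | ~K) forces K = False.
  then (K | P) forces P = True.
  then (K | S) forces S = True.
  then (A | ~S | ~W) forces W = False.
All clauses satisfied.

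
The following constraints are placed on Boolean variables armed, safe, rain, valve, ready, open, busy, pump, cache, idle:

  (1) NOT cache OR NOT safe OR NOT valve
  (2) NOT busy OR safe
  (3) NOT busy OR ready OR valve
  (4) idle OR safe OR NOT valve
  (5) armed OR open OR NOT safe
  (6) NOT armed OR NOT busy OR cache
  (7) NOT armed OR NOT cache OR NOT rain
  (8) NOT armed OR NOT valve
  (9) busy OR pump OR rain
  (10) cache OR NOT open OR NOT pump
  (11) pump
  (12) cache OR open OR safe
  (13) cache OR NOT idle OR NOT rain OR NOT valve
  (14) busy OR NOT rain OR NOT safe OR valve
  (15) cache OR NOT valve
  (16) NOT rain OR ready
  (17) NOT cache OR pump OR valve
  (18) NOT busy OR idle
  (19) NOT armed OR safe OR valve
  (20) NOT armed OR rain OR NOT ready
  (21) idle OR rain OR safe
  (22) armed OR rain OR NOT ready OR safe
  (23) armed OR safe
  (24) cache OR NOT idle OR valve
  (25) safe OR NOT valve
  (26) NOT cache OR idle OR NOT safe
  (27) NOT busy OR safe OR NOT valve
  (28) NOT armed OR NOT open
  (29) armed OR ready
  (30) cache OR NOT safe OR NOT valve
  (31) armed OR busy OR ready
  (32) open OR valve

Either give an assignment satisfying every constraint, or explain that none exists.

Unit clause (pump) forces pump = True.
Try armed = True:
  (NOT armed OR NOT valve) forces valve = False.
  (NOT armed OR safe OR valve) forces safe = True.
  (NOT armed OR NOT open) forces open = False.
  clause (open OR valve) is falsified — backtrack.
So armed = False.
  then (armed OR safe) forces safe = True.
  then (armed OR ready) forces ready = True.
  then (armed OR open OR NOT safe) forces open = True.
  then (cache OR NOT open OR NOT pump) forces cache = True.
  then (NOT cache OR idle OR NOT safe) forces idle = True.
  then (NOT cache OR NOT safe OR NOT valve) forces valve = False.
Set rain = False.
Set busy = False.
All clauses satisfied.

armed = False, safe = True, rain = False, valve = False, ready = True, open = True, busy = False, pump = True, cache = True, idle = True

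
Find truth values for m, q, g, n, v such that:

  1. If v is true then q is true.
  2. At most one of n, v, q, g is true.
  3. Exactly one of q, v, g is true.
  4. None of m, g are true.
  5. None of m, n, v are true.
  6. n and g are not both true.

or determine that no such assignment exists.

m = False, q = True, g = False, n = False, v = False

  (1) v=F ⇒ q: vacuous ✓
  (2) {n, v, q, g}: 1 true — at most one ✓
  (3) {q, v, g}: 1 true — exactly one ✓
  (4) {m, g}: 0 true — none ✓
  (5) {m, n, v}: 0 true — none ✓
  (6) n=F, g=F — not both ✓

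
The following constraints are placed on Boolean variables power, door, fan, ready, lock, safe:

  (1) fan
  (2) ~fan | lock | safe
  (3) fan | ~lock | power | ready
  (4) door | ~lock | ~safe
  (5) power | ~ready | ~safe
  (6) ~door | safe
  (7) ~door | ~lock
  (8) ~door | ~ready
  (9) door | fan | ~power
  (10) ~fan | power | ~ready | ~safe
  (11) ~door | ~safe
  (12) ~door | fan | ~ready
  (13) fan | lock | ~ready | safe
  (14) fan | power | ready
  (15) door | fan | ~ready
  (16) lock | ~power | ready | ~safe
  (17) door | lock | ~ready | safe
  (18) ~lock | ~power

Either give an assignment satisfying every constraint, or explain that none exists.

Unit clause (fan) forces fan = True.
Set power = True.
  then (~lock | ~power) forces lock = False.
  then (~fan | lock | safe) forces safe = True.
  then (~door | ~safe) forces door = False.
  then (lock | ~power | ready | ~safe) forces ready = True.
All clauses satisfied.

power = True; door = False; fan = True; ready = True; lock = False; safe = True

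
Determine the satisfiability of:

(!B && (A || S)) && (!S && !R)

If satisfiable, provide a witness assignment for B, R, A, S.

B = False; R = False; A = True; S = False

  !B && (A || S) = True
    !B = True
    A || S = True
  !S && !R = True
    !S = True
    !R = True
Both conjuncts True, so the formula holds.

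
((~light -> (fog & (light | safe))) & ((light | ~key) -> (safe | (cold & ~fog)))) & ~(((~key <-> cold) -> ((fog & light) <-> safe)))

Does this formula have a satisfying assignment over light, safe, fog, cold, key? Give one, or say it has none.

light: True, safe: True, fog: False, cold: False, key: True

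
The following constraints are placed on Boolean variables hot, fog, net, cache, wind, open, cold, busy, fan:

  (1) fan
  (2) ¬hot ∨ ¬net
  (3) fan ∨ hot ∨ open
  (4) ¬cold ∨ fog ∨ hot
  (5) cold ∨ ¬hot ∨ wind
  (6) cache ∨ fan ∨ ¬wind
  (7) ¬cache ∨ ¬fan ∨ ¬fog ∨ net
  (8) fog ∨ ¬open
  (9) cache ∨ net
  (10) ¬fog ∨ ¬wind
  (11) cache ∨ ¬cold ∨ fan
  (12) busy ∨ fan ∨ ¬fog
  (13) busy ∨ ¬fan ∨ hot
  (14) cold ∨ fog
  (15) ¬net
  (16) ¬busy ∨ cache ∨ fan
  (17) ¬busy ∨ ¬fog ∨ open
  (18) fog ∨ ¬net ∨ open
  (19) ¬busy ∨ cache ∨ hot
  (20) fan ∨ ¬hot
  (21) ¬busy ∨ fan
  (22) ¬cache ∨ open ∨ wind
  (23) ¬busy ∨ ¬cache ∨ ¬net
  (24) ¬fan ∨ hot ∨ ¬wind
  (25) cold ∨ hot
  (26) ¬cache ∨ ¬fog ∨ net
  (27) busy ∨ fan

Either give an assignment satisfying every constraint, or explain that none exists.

Unit clause (fan) forces fan = True.
Unit clause (¬net) forces net = False.
In (cache ∨ net) only cache is left, so cache = True.
In (¬cache ∨ ¬fog ∨ net) only ¬fog is left, so fog = False.
In (fog ∨ ¬open) only ¬open is left, so open = False.
In (cold ∨ fog) only cold is left, so cold = True.
In (¬cache ∨ open ∨ wind) only wind is left, so wind = True.
In (¬fan ∨ hot ∨ ¬wind) only hot is left, so hot = True.
Set busy = True.
All clauses satisfied.

hot: True; fog: False; net: False; cache: True; wind: True; open: False; cold: True; busy: True; fan: True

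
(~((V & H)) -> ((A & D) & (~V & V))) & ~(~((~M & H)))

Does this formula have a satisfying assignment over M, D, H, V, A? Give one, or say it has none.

M: False, D: False, H: True, V: True, A: False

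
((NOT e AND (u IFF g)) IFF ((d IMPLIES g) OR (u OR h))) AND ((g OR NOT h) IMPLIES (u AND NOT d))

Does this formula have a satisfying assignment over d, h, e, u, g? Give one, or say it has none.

d=F; h=T; e=F; u=T; g=T

  (NOT e AND (u IFF g)) IFF ((d IMPLIES g) OR (u OR h)) = True
    NOT e AND (u IFF g) = True
      NOT e = True
      u IFF g = True
    (d IMPLIES g) OR (u OR h) = True
      d IMPLIES g = True
      u OR h = True
  (g OR NOT h) IMPLIES (u AND NOT d) = True
    g OR NOT h = True
      NOT h = False
    u AND NOT d = True
      NOT d = True
Both conjuncts True, so the formula holds.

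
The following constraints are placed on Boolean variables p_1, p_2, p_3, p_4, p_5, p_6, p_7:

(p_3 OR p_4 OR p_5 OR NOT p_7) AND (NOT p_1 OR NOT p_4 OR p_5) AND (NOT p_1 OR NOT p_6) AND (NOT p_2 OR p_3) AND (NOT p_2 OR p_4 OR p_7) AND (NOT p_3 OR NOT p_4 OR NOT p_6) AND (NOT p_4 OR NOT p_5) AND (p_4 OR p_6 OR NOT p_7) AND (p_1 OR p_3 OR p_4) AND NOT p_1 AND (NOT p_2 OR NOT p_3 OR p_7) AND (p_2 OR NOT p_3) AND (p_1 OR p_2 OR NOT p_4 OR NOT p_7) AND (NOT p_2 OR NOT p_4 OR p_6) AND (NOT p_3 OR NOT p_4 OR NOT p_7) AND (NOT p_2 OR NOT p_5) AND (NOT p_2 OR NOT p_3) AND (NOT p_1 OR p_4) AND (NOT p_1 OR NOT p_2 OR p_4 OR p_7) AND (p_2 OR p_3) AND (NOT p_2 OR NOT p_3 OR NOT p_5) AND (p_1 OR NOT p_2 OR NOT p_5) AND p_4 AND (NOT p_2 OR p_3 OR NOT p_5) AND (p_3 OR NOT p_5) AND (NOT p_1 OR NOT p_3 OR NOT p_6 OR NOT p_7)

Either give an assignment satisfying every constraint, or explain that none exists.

No satisfying assignment exists.

Case p_2 = True:
  (NOT p_2 OR p_3) forces p_3 = True.
  Clause (NOT p_2 OR NOT p_3) is falsified — contradiction.
Case p_2 = False:
  (NOT p_1) forces p_1 = False.
  (p_2 OR NOT p_3) forces p_3 = False.
  Clause (p_2 OR p_3) is falsified — contradiction.
Both cases fail, so the formula is unsatisfiable.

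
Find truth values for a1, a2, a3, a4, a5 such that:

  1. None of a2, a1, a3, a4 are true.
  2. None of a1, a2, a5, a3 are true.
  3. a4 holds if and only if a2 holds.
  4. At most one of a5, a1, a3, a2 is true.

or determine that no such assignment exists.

a1 = False; a2 = False; a3 = False; a4 = False; a5 = False

  (1) {a2, a1, a3, a4}: 0 true — none ✓
  (2) {a1, a2, a5, a3}: 0 true — none ✓
  (3) a4=F, a2=F — same ✓
  (4) {a5, a1, a3, a2}: 0 true — at most one ✓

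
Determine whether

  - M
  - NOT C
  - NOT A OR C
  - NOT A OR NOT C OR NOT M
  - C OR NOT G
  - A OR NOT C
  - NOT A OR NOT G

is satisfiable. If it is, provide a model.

A: False, M: True, G: False, C: False

Unit clause (M) forces M = True.
Unit clause (NOT C) forces C = False.
In (NOT A OR C) only NOT A is left, so A = False.
In (C OR NOT G) only NOT G is left, so G = False.
Check each clause:
  (M): M holds.
  (NOT C): NOT C holds.
  (NOT A OR C): NOT A holds.
  (NOT A OR NOT C OR NOT M): NOT A holds.
  (C OR NOT G): NOT G holds.
  (A OR NOT C): NOT C holds.
  (NOT A OR NOT G): NOT A holds.
All clauses satisfied.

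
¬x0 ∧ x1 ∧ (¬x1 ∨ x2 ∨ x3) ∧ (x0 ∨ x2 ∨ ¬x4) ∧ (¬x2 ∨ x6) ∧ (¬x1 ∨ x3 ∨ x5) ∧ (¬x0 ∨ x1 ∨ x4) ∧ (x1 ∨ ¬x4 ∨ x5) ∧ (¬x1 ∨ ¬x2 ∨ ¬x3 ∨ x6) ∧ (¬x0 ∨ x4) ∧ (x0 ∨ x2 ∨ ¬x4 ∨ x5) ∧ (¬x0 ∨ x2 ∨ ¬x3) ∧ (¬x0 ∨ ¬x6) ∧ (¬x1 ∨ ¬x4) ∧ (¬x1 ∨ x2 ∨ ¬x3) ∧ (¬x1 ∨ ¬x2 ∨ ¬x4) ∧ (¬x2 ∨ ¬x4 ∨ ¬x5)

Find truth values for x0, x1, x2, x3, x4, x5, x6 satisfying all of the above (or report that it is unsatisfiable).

x0=F, x1=T, x2=T, x3=F, x4=F, x5=T, x6=T

Unit clause (¬x0) forces x0 = False.
Unit clause (x1) forces x1 = True.
In (¬x1 ∨ ¬x4) only ¬x4 is left, so x4 = False.
Set x2 = True.
  then (¬x2 ∨ x6) forces x6 = True.
Set x3 = False.
  then (¬x1 ∨ x3 ∨ x5) forces x5 = True.
All clauses satisfied.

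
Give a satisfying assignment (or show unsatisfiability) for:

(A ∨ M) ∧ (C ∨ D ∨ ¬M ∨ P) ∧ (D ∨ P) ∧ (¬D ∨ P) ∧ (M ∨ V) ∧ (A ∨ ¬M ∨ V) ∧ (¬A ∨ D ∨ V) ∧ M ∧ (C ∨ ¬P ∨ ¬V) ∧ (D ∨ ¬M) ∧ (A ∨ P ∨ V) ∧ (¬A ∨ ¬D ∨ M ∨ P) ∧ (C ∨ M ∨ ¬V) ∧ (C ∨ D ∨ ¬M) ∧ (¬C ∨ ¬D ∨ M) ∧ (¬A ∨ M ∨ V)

P: True; D: True; V: False; A: True; M: True; C: True

Unit clause (M) forces M = True.
In (D ∨ ¬M) only D is left, so D = True.
In (¬D ∨ P) only P is left, so P = True.
Set V = False.
  then (A ∨ ¬M ∨ V) forces A = True.
Set C = True.
All clauses satisfied.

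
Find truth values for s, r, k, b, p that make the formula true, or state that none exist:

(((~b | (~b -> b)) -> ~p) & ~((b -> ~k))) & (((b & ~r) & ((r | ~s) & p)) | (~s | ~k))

s: False; r: False; k: True; b: True; p: False

  ((~b | (~b -> b)) -> ~p) & ~((b -> ~k)) = True
    (~b | (~b -> b)) -> ~p = True
      ~b | (~b -> b) = True
        ~b = False
        ~b -> b = True
          ~b = False
      ~p = True
    ~((b -> ~k)) = True
      b -> ~k = False
        ~k = False
  ((b & ~r) & ((r | ~s) & p)) | (~s | ~k) = True
    (b & ~r) & ((r | ~s) & p) = False
      b & ~r = True
        ~r = True
      (r | ~s) & p = False
        r | ~s = True
          ~s = True
    ~s | ~k = True
      ~s = True
      ~k = False
Both conjuncts True, so the formula holds.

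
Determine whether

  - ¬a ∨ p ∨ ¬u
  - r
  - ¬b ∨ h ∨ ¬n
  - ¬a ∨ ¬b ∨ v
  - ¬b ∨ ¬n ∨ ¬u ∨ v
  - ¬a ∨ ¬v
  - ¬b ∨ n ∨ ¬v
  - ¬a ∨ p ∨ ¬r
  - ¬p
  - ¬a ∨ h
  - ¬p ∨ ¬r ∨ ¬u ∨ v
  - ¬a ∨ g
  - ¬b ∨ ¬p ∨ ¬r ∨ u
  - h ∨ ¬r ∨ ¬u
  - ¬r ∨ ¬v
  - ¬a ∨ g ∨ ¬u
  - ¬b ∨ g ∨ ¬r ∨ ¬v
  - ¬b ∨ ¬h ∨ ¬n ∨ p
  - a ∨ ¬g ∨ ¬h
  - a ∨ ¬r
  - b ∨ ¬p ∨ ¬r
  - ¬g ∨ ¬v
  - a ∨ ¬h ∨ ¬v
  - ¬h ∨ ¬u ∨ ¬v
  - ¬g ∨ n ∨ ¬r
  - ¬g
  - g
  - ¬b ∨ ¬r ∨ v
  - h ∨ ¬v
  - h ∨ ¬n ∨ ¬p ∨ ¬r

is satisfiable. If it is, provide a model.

The formula is unsatisfiable.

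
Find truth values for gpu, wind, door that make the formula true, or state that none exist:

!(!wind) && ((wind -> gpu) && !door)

gpu: True, wind: True, door: False

  !(!wind) = True
    !wind = False
  (wind -> gpu) && !door = True
    wind -> gpu = True
    !door = True
Both conjuncts True, so the formula holds.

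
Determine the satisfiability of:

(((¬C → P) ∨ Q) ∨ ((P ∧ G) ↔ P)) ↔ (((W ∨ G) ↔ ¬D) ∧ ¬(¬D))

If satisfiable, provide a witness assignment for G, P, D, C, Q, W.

G = False; P = True; D = True; C = True; Q = False; W = False

  (((¬C → P) ∨ Q) ∨ ((P ∧ G) ↔ P)) ↔ (((W ∨ G) ↔ ¬D) ∧ ¬(¬D)) = True
    ((¬C → P) ∨ Q) ∨ ((P ∧ G) ↔ P) = True
      (¬C → P) ∨ Q = True
        ¬C → P = True
          ¬C = False
      (P ∧ G) ↔ P = False
        P ∧ G = False
    ((W ∨ G) ↔ ¬D) ∧ ¬(¬D) = True
      (W ∨ G) ↔ ¬D = True
        W ∨ G = False
        ¬D = False
      ¬(¬D) = True
        ¬D = False
The formula evaluates to True.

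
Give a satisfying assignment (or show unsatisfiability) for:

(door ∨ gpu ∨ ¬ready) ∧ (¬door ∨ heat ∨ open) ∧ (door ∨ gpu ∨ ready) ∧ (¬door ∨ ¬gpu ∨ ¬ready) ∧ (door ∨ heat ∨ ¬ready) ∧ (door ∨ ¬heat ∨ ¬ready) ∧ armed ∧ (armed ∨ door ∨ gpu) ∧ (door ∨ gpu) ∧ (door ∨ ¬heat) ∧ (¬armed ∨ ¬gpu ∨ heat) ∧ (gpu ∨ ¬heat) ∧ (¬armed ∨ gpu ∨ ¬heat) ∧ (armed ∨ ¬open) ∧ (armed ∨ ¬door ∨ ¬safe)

Unit clause (armed) forces armed = True.
Set safe = False.
Set open = True.
Set heat = False.
  then (¬armed ∨ ¬gpu ∨ heat) forces gpu = False.
  then (door ∨ gpu) forces door = True.
Set ready = True.
All clauses satisfied.

safe = False, open = True, heat = False, ready = True, door = True, armed = True, gpu = False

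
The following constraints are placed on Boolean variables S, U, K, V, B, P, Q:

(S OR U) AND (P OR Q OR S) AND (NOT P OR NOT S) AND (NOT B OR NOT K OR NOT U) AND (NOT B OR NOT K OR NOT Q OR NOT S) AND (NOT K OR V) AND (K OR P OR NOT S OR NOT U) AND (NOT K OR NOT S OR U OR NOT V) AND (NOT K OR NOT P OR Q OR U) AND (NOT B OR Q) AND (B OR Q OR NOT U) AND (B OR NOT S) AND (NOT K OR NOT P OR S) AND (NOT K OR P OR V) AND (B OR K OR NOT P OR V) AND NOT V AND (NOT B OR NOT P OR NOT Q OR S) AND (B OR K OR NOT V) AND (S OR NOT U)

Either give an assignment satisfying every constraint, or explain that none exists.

S = True, U = False, K = False, V = False, B = True, P = False, Q = True

Unit clause (NOT V) forces V = False.
In (NOT K OR V) only NOT K is left, so K = False.
Try S = False:
  (S OR U) forces U = True.
  clause (S OR NOT U) is falsified — backtrack.
So S = True.
  then (NOT P OR NOT S) forces P = False.
  then (K OR P OR NOT S OR NOT U) forces U = False.
  then (B OR NOT S) forces B = True.
  then (NOT B OR Q) forces Q = True.
All clauses satisfied.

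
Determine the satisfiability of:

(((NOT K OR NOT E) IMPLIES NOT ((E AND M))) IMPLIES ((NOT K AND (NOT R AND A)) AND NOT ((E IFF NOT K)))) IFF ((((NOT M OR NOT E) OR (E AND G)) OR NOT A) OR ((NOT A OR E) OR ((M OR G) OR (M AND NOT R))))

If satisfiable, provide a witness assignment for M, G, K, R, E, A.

M = True, G = False, K = False, R = False, E = True, A = False

  (((NOT K OR NOT E) IMPLIES NOT ((E AND M))) IMPLIES ((NOT K AND (NOT R AND A)) AND NOT ((E IFF NOT K)))) IFF ((((NOT M OR NOT E) OR (E AND G)) OR NOT A) OR ((NOT A OR E) OR ((M OR G) OR (M AND NOT R)))) = True
    ((NOT K OR NOT E) IMPLIES NOT ((E AND M))) IMPLIES ((NOT K AND (NOT R AND A)) AND NOT ((E IFF NOT K))) = True
      (NOT K OR NOT E) IMPLIES NOT ((E AND M)) = False
        NOT K OR NOT E = True
          NOT K = True
          NOT E = False
        NOT ((E AND M)) = False
          E AND M = True
      (NOT K AND (NOT R AND A)) AND NOT ((E IFF NOT K)) = False
        NOT K AND (NOT R AND A) = False
          NOT K = True
          NOT R AND A = False
            NOT R = True
        NOT ((E IFF NOT K)) = False
          E IFF NOT K = True
            NOT K = True
    (((NOT M OR NOT E) OR (E AND G)) OR NOT A) OR ((NOT A OR E) OR ((M OR G) OR (M AND NOT R))) = True
      ((NOT M OR NOT E) OR (E AND G)) OR NOT A = True
        (NOT M OR NOT E) OR (E AND G) = False
          NOT M OR NOT E = False
            NOT M = False
            NOT E = False
          E AND G = False
        NOT A = True
      (NOT A OR E) OR ((M OR G) OR (M AND NOT R)) = True
        NOT A OR E = True
          NOT A = True
        (M OR G) OR (M AND NOT R) = True
          M OR G = True
          M AND NOT R = True
            NOT R = True
The formula evaluates to True.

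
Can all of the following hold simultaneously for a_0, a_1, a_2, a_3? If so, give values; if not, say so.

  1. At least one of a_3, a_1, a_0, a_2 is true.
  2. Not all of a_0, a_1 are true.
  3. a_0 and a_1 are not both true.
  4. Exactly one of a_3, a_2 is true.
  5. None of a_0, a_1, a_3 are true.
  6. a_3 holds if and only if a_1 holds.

a_0 = False; a_1 = False; a_2 = True; a_3 = False

  (1) {a_3, a_1, a_0, a_2}: 1 true — at least one ✓
  (2) {a_0, a_1}: 0/2 true — not all ✓
  (3) a_0=F, a_1=F — not both ✓
  (4) {a_3, a_2}: 1 true — exactly one ✓
  (5) {a_0, a_1, a_3}: 0 true — none ✓
  (6) a_3=F, a_1=F — same ✓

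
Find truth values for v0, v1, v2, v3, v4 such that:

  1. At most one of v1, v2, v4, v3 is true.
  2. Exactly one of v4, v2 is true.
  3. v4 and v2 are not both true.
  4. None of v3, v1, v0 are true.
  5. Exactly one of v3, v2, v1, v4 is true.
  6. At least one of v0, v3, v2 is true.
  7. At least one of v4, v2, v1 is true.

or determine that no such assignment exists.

v0 = False, v1 = False, v2 = True, v3 = False, v4 = False

  (1) {v1, v2, v4, v3}: 1 true — at most one ✓
  (2) {v4, v2}: 1 true — exactly one ✓
  (3) v4=F, v2=T — not both ✓
  (4) {v3, v1, v0}: 0 true — none ✓
  (5) {v3, v2, v1, v4}: 1 true — exactly one ✓
  (6) {v0, v3, v2}: 1 true — at least one ✓
  (7) {v4, v2, v1}: 1 true — at least one ✓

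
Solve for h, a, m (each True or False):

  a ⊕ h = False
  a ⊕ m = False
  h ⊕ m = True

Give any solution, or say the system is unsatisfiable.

UNSATISFIABLE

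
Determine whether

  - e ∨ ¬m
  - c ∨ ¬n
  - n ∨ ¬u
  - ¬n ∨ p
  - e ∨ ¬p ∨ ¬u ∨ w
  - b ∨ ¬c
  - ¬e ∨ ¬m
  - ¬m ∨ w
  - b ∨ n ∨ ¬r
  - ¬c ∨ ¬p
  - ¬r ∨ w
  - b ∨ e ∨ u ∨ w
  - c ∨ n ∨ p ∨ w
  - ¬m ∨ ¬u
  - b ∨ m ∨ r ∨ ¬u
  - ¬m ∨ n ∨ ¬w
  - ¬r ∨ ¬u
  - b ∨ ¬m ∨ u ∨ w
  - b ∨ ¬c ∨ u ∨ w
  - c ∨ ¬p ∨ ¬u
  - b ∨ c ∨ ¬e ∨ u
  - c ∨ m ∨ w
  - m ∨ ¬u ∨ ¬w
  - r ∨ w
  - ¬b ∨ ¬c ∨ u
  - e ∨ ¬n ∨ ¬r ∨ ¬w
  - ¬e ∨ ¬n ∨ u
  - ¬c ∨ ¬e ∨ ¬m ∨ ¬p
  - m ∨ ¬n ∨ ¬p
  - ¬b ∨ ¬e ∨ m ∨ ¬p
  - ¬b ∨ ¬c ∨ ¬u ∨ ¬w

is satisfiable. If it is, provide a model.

Set b = False.
  then (b ∨ ¬c) forces c = False.
  then (c ∨ ¬n) forces n = False.
  then (n ∨ ¬u) forces u = False.
  then (b ∨ n ∨ ¬r) forces r = False.
  then (b ∨ c ∨ ¬e ∨ u) forces e = False.
  then (r ∨ w) forces w = True.
  then (e ∨ ¬m) forces m = False.
Set p = True.
All clauses satisfied.

b: False; r: False; m: False; p: True; c: False; e: False; n: False; u: False; w: True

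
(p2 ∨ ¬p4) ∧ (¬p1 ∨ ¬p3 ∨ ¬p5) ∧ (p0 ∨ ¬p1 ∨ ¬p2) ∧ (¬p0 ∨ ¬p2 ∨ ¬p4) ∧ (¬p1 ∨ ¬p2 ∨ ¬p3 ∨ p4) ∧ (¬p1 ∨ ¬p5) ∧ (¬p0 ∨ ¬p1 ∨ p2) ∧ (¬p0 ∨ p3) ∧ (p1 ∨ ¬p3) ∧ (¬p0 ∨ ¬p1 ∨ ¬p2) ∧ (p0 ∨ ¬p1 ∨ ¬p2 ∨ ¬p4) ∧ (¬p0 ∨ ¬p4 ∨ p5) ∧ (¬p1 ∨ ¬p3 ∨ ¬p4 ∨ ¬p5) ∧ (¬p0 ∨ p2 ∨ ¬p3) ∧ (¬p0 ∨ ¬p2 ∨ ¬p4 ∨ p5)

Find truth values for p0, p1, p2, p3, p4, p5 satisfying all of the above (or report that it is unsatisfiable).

p0 = False, p1 = False, p2 = True, p3 = False, p4 = True, p5 = False

Try p0 = True:
  (¬p0 ∨ p3) forces p3 = True.
  (p1 ∨ ¬p3) forces p1 = True.
  (¬p1 ∨ ¬p3 ∨ ¬p5) forces p5 = False.
  (¬p0 ∨ ¬p1 ∨ p2) forces p2 = True.
  clause (¬p0 ∨ ¬p1 ∨ ¬p2) is falsified — backtrack.
So p0 = False.
Set p1 = False.
  then (p1 ∨ ¬p3) forces p3 = False.
Set p2 = True.
Set p4 = True.
Set p5 = False.
All clauses satisfied.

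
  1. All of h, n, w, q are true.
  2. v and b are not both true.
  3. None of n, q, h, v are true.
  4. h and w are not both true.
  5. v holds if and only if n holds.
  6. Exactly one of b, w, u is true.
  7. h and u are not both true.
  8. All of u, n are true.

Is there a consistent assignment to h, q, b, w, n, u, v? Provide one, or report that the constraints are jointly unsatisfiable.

Unsatisfiable — no assignment works.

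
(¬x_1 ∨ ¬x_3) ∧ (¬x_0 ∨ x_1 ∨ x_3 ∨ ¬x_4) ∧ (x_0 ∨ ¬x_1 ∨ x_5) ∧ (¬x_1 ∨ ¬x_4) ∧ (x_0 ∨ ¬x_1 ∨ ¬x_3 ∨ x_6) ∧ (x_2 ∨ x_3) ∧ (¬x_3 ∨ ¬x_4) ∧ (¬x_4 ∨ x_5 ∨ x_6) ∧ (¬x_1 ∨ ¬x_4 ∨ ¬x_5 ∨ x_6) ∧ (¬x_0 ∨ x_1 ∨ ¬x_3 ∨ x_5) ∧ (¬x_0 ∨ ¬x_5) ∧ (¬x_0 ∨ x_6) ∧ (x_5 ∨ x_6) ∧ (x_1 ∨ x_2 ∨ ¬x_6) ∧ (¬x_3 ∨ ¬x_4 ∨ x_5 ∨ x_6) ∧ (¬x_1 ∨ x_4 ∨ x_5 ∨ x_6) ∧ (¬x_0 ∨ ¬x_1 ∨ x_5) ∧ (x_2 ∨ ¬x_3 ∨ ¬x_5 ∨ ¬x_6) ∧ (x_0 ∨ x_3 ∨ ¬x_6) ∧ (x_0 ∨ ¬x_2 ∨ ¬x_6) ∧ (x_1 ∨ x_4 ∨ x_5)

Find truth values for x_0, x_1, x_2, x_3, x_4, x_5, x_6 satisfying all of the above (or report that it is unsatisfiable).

Set x_0 = False.
Set x_1 = False.
Set x_2 = False.
  then (x_2 ∨ x_3) forces x_3 = True.
  then (¬x_3 ∨ ¬x_4) forces x_4 = False.
  then (x_1 ∨ x_2 ∨ ¬x_6) forces x_6 = False.
  then (x_1 ∨ x_4 ∨ x_5) forces x_5 = True.
All clauses satisfied.

x_0 = False; x_1 = False; x_2 = False; x_3 = True; x_4 = False; x_5 = True; x_6 = False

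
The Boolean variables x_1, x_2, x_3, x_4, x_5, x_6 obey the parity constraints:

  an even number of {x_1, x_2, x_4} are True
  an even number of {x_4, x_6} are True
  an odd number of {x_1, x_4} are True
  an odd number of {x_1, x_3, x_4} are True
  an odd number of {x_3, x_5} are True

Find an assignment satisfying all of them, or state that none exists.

x_1=F, x_2=T, x_3=F, x_4=T, x_5=T, x_6=T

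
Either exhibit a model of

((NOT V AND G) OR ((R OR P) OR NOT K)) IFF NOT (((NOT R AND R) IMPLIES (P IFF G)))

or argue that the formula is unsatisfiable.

V=T, R=F, P=F, G=F, K=T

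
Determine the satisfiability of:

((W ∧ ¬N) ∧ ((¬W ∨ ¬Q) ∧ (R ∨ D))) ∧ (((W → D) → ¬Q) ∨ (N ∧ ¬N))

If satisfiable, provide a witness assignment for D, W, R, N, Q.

D = True; W = True; R = True; N = False; Q = False

  (W ∧ ¬N) ∧ ((¬W ∨ ¬Q) ∧ (R ∨ D)) = True
    W ∧ ¬N = True
      ¬N = True
    (¬W ∨ ¬Q) ∧ (R ∨ D) = True
      ¬W ∨ ¬Q = True
        ¬W = False
        ¬Q = True
      R ∨ D = True
  ((W → D) → ¬Q) ∨ (N ∧ ¬N) = True
    (W → D) → ¬Q = True
      W → D = True
      ¬Q = True
    N ∧ ¬N = False
      ¬N = True
Both conjuncts True, so the formula holds.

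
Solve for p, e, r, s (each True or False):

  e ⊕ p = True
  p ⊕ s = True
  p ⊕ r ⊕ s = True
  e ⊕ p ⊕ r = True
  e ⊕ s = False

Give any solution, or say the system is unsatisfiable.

p=F, e=T, r=F, s=T

e ⊕ p = T ⊕ F = True ✓
p ⊕ s = F ⊕ T = True ✓
p ⊕ r ⊕ s = F ⊕ F ⊕ T = True ✓
e ⊕ p ⊕ r = T ⊕ F ⊕ F = True ✓
e ⊕ s = T ⊕ T = False ✓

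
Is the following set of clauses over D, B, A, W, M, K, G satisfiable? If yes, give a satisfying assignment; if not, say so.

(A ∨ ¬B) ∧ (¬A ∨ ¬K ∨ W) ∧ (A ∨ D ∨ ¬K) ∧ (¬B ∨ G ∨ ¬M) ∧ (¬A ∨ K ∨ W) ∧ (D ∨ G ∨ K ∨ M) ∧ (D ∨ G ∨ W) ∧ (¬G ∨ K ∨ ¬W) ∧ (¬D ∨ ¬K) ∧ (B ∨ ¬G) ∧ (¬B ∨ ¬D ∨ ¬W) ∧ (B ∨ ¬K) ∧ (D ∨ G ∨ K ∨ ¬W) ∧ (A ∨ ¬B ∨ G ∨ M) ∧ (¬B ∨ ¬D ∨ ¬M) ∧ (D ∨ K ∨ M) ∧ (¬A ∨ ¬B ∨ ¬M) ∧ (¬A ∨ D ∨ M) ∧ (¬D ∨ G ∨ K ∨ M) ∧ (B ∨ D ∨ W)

Set D = True.
  then (¬D ∨ ¬K) forces K = False.
Set B = False.
  then (B ∨ ¬G) forces G = False.
  then (¬D ∨ G ∨ K ∨ M) forces M = True.
Set A = False.
Set W = False.
All clauses satisfied.

D = True, B = False, A = False, W = False, M = True, K = False, G = False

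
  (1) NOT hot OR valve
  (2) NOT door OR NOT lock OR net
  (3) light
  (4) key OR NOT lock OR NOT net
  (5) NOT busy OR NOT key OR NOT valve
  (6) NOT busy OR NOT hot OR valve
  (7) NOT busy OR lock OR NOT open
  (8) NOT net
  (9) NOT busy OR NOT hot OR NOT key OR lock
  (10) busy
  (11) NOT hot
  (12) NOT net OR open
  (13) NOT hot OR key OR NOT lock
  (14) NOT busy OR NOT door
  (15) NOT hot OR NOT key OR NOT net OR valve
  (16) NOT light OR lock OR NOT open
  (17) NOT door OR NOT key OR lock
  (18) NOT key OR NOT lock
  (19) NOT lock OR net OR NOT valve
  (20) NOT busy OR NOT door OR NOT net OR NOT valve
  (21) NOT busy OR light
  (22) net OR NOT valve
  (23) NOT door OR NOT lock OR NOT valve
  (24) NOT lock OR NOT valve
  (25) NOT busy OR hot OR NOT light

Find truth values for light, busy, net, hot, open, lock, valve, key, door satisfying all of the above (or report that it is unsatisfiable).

Case light = True:
  (NOT net) forces net = False.
  (busy) forces busy = True.
  (NOT hot) forces hot = False.
  Clause (NOT busy OR hot OR NOT light) is falsified — contradiction.
Case light = False:
  Clause (light) is falsified — contradiction.
Both cases fail, so the formula is unsatisfiable.

Unsatisfiable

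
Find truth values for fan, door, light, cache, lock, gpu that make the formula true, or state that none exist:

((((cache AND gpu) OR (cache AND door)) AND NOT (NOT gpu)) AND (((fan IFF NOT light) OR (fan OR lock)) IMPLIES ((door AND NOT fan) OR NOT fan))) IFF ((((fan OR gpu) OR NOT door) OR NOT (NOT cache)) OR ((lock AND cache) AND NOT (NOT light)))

fan: False, door: False, light: False, cache: True, lock: True, gpu: True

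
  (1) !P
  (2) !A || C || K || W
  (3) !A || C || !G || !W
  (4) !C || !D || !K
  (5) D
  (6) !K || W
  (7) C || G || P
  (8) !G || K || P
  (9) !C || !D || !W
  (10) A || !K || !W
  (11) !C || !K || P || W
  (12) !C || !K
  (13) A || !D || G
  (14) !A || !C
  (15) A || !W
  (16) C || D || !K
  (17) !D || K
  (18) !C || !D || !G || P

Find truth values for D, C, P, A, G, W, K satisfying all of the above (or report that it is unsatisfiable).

Unsatisfiable

Case D = True:
  (!P) forces P = False.
  (!D || K) forces K = True.
  (!C || !D || !K) forces C = False.
  (!K || W) forces W = True.
  (C || G || P) forces G = True.
  (!A || C || !G || !W) forces A = False.
  Clause (A || !K || !W) is falsified — contradiction.
Case D = False:
  Clause (D) is falsified — contradiction.
Both cases fail, so the formula is unsatisfiable.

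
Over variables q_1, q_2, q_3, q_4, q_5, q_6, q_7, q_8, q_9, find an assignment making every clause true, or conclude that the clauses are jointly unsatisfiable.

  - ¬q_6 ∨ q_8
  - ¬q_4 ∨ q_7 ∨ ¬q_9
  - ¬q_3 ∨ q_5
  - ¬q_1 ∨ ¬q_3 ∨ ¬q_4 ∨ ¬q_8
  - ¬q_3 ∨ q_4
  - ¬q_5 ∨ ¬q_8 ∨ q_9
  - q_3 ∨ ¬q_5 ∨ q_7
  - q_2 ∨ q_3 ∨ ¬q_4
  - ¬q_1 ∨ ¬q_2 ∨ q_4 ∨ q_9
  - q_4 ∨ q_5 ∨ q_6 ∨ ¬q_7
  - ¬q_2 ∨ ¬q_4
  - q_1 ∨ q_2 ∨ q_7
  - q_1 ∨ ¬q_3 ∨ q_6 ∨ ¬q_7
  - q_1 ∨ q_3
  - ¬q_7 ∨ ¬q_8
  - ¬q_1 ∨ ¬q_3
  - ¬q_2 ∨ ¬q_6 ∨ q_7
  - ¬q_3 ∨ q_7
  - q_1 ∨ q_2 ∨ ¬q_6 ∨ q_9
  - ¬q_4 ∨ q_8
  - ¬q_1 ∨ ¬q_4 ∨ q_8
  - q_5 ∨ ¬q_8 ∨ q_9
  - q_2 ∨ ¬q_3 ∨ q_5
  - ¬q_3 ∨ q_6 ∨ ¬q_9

q_1 = True, q_2 = True, q_3 = False, q_4 = False, q_5 = False, q_6 = False, q_7 = False, q_8 = True, q_9 = True

Set q_1 = True.
  then (¬q_1 ∨ ¬q_3) forces q_3 = False.
Set q_2 = True.
  then (¬q_2 ∨ ¬q_4) forces q_4 = False.
  then (¬q_1 ∨ ¬q_2 ∨ q_4 ∨ q_9) forces q_9 = True.
Set q_5 = False.
Try q_6 = True:
  (¬q_6 ∨ q_8) forces q_8 = True.
  (¬q_7 ∨ ¬q_8) forces q_7 = False.
  clause (¬q_2 ∨ ¬q_6 ∨ q_7) is falsified — backtrack.
So q_6 = False.
  then (q_4 ∨ q_5 ∨ q_6 ∨ ¬q_7) forces q_7 = False.
Set q_8 = True.
All clauses satisfied.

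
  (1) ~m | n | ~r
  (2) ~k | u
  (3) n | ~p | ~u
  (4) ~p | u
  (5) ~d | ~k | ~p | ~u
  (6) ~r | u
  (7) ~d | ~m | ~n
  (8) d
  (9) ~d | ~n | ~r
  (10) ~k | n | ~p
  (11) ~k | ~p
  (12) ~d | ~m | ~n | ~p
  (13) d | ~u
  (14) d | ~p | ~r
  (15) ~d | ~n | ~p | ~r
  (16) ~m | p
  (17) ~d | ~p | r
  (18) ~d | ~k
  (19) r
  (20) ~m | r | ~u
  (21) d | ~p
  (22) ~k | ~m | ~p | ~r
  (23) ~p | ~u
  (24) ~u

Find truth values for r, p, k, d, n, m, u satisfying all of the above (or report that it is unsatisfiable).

Case r = True:
  (~r | u) forces u = True.
  Clause (~u) is falsified — contradiction.
Case r = False:
  Clause (r) is falsified — contradiction.
Both cases fail, so the formula is unsatisfiable.

Unsatisfiable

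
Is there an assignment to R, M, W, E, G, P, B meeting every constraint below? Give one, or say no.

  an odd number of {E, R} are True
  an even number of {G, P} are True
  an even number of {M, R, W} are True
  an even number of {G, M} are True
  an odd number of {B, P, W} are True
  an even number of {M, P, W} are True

R = False; M = False; W = False; E = True; G = False; P = False; B = True

{E, R}: 1 true → odd ✓
{G, P}: 0 true → even ✓
{M, R, W}: 0 true → even ✓
{G, M}: 0 true → even ✓
{B, P, W}: 1 true → odd ✓
{M, P, W}: 0 true → even ✓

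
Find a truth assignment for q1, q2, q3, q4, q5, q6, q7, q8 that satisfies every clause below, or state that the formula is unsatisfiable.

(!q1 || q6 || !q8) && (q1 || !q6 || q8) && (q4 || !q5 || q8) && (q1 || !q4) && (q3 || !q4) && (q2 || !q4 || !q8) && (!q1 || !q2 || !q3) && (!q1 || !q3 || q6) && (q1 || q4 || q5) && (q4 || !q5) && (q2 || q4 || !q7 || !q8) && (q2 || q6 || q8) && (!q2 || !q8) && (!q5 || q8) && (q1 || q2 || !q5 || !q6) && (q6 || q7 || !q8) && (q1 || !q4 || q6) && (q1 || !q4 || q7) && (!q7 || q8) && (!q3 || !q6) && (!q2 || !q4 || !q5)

q1 = True, q2 = False, q3 = False, q4 = False, q5 = False, q6 = True, q7 = False, q8 = False

Set q1 = True.
Set q2 = False.
Set q3 = False.
  then (q3 || !q4) forces q4 = False.
  then (q4 || !q5) forces q5 = False.
Try q6 = False:
  (!q1 || q6 || !q8) forces q8 = False.
  clause (q2 || q6 || q8) is falsified — backtrack.
So q6 = True.
Try q7 = True:
  (q2 || q4 || !q7 || !q8) forces q8 = False.
  clause (!q7 || q8) is falsified — backtrack.
So q7 = False.
Set q8 = False.
All clauses satisfied.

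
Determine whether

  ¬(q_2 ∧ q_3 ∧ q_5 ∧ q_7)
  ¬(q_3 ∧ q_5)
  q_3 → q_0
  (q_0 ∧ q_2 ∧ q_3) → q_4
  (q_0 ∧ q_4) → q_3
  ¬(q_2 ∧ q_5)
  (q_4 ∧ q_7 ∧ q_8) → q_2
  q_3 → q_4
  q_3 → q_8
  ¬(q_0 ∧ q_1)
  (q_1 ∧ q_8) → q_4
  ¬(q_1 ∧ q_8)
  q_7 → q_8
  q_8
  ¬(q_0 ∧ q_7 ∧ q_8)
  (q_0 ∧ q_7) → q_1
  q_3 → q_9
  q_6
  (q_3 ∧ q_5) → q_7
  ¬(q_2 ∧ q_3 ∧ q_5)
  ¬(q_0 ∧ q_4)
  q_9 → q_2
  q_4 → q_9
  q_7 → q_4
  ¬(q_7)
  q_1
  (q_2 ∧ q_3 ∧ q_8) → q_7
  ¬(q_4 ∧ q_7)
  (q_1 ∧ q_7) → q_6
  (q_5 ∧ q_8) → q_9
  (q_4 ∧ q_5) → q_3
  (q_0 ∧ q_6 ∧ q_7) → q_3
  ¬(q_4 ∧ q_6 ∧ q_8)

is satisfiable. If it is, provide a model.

UNSATISFIABLE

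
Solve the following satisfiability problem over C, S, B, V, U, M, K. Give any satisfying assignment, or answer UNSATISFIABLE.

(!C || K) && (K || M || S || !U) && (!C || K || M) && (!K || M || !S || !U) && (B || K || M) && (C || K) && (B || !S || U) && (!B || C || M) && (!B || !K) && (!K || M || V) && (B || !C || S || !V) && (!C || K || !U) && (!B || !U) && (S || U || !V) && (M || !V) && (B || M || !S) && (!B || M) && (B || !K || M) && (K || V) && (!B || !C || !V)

C = False; S = False; B = False; V = False; U = False; M = True; K = True

Set C = False.
  then (C || K) forces K = True.
  then (!B || !K) forces B = False.
  then (B || !K || M) forces M = True.
Set S = False.
Set V = False.
Set U = False.
All clauses satisfied.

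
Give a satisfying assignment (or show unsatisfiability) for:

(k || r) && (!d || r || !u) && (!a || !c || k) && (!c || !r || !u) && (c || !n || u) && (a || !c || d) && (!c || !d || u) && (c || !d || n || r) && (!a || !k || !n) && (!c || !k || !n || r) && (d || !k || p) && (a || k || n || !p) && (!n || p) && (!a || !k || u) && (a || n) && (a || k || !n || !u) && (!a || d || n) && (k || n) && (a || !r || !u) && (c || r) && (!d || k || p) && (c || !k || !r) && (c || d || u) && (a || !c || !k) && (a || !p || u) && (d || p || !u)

Set r = True.
Try k = True:
  (c || !k || !r) forces c = True.
  (!c || !r || !u) forces u = False.
  (!c || !d || u) forces d = False.
  (a || !c || d) forces a = True.
  clause (!a || !k || u) is falsified — backtrack.
So k = False.
  then (k || n) forces n = True.
  then (!n || p) forces p = True.
Set u = True.
  then (!c || !r || !u) forces c = False.
  then (a || k || !n || !u) forces a = True.
Set d = True.
All clauses satisfied.

r=T, k=F, u=T, p=T, d=T, c=F, a=T, n=T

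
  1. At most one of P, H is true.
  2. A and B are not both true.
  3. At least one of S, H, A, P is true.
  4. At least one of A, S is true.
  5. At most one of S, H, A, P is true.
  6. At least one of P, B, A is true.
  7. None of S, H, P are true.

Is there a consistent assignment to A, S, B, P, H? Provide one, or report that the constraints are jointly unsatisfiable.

A: True; S: False; B: False; P: False; H: False

  (1) {P, H}: 0 true — at most one ✓
  (2) A=T, B=F — not both ✓
  (3) {S, H, A, P}: 1 true — at least one ✓
  (4) {A, S}: 1 true — at least one ✓
  (5) {S, H, A, P}: 1 true — at most one ✓
  (6) {P, B, A}: 1 true — at least one ✓
  (7) {S, H, P}: 0 true — none ✓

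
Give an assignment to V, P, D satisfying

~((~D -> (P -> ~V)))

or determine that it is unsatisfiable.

V: True, P: True, D: False

  ~((~D -> (P -> ~V))) = True
    ~D -> (P -> ~V) = False
      ~D = True
      P -> ~V = False
        ~V = False
The formula evaluates to True.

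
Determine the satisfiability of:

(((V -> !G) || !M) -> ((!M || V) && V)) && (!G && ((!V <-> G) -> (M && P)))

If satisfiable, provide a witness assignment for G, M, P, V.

G = False; M = True; P = True; V = True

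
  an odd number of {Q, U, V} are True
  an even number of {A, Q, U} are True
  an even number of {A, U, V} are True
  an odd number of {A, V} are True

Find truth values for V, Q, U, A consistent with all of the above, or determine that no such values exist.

V: False, Q: False, U: True, A: True

{Q, U, V}: 1 true → odd ✓
{A, Q, U}: 2 true → even ✓
{A, U, V}: 2 true → even ✓
{A, V}: 1 true → odd ✓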